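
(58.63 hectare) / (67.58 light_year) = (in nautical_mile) 4.951e-16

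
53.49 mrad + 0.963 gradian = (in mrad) 68.62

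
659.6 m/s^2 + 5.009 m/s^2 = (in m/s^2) 664.6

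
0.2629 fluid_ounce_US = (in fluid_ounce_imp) 0.2736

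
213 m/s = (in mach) 0.6256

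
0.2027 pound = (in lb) 0.2027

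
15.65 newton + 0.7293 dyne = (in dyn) 1.565e+06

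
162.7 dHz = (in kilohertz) 0.01627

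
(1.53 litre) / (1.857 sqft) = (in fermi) 8.868e+12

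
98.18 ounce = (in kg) 2.783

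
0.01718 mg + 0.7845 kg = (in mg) 7.845e+05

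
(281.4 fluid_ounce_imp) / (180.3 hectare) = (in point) 1.257e-05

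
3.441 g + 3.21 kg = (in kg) 3.213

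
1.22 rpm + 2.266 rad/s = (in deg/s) 137.2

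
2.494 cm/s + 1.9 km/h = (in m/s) 0.5527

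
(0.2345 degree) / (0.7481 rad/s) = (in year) 1.735e-10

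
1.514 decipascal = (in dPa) 1.514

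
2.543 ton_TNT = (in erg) 1.064e+17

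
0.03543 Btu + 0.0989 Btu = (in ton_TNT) 3.387e-08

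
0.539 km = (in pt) 1.528e+06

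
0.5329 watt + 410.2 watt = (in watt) 410.7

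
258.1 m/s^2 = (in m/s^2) 258.1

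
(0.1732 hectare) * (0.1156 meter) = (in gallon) 5.289e+04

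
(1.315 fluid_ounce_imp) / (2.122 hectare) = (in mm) 1.761e-06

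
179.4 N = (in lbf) 40.33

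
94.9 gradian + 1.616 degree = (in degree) 87.03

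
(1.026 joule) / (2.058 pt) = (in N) 1413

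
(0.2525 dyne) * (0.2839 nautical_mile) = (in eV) 8.286e+15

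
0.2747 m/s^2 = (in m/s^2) 0.2747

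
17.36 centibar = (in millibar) 173.6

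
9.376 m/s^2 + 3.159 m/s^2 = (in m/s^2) 12.54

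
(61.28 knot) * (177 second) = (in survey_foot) 1.831e+04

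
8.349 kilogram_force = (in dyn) 8.188e+06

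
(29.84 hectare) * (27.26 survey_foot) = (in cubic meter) 2.479e+06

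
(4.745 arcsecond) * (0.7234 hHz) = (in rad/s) 0.001664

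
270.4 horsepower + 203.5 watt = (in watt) 2.018e+05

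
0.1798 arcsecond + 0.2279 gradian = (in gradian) 0.228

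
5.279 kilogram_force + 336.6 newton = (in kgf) 39.6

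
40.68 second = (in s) 40.68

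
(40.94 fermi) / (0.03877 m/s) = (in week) 1.746e-18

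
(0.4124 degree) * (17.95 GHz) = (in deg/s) 7.403e+09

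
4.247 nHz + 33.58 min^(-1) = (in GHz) 5.597e-10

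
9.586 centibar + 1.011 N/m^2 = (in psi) 1.39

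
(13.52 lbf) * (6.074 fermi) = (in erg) 3.653e-06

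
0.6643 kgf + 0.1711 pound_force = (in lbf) 1.636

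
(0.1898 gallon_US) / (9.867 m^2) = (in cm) 0.007282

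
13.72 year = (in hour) 1.202e+05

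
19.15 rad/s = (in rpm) 182.9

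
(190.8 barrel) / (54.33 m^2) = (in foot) 1.832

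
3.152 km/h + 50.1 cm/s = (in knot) 2.676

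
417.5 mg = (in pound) 0.0009204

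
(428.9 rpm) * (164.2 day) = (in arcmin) 2.191e+12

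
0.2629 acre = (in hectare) 0.1064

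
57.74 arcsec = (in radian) 0.0002799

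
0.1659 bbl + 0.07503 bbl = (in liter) 38.3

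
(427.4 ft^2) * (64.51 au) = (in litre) 3.832e+17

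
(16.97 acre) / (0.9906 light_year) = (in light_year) 7.746e-28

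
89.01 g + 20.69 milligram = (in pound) 0.1963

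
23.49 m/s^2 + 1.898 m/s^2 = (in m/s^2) 25.39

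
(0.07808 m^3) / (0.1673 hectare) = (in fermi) 4.667e+10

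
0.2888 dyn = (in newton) 2.888e-06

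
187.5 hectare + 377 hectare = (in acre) 1395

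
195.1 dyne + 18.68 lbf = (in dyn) 8.309e+06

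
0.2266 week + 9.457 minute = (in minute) 2294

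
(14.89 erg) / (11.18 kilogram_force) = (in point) 3.85e-05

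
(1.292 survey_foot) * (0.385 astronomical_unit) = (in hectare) 2.268e+06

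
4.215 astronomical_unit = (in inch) 2.483e+13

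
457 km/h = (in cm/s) 1.269e+04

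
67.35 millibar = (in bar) 0.06735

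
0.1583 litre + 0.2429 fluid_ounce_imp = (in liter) 0.1652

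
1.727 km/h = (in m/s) 0.4797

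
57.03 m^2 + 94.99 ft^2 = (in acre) 0.01627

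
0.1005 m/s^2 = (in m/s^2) 0.1005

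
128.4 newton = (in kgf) 13.09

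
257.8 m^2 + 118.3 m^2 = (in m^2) 376.1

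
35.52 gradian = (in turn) 0.0888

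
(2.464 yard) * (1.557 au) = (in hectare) 5.248e+07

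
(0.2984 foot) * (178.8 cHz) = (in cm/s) 16.26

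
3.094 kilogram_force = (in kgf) 3.094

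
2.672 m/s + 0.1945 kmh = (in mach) 0.008006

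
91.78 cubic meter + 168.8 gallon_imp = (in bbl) 582.1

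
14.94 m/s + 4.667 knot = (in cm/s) 1734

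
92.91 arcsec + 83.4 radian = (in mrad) 8.34e+04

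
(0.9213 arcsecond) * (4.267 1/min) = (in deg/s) 1.82e-05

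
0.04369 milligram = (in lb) 9.632e-08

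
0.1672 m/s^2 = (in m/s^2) 0.1672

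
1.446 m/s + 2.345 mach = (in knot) 1555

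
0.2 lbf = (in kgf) 0.09072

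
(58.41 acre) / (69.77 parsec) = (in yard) 1.201e-13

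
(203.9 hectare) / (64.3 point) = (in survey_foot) 2.949e+08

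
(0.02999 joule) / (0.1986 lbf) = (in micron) 3.395e+04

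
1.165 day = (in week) 0.1664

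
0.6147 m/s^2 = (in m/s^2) 0.6147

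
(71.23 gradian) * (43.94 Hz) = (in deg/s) 2817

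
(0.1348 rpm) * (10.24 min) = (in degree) 496.9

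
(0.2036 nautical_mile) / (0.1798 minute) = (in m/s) 34.95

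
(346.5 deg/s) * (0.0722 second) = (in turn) 0.06949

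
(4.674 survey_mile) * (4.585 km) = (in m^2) 3.449e+07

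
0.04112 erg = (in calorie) 9.828e-10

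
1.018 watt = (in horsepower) 0.001365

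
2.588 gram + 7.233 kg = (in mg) 7.236e+06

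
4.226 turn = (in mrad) 2.655e+04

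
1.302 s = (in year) 4.129e-08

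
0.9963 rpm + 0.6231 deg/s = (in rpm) 1.1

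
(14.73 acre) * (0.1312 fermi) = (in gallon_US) 2.066e-09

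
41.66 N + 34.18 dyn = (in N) 41.66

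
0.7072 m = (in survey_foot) 2.32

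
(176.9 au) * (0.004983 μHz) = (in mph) 2.95e+05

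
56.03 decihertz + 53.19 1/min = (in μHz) 6.49e+06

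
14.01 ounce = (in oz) 14.01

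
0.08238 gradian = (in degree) 0.07414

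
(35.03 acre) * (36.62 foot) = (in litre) 1.582e+09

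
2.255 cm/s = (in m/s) 0.02255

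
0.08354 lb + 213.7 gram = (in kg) 0.2516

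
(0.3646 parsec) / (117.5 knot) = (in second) 1.861e+14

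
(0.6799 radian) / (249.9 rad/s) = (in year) 8.627e-11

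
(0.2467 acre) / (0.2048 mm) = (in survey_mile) 3029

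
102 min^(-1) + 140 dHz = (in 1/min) 942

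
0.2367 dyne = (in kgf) 2.414e-07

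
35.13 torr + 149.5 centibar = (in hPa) 1542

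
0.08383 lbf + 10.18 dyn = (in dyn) 3.73e+04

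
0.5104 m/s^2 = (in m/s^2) 0.5104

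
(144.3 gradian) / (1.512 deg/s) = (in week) 0.000142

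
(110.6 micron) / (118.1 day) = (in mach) 3.183e-14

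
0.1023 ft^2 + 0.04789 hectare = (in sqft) 5155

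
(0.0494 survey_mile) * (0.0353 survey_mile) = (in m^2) 4516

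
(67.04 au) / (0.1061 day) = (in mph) 2.447e+09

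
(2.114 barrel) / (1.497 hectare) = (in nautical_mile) 1.212e-08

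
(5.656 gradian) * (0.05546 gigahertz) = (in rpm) 4.705e+07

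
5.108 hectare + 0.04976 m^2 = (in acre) 12.62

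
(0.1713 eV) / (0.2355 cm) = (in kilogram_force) 1.188e-18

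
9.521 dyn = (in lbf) 2.14e-05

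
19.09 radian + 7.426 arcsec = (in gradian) 1215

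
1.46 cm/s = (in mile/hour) 0.03266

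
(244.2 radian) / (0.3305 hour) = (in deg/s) 11.76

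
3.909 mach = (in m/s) 1331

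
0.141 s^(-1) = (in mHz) 141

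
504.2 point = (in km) 0.0001779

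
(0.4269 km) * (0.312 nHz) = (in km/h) 4.795e-07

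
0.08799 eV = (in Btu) 1.336e-23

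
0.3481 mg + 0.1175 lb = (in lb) 0.1175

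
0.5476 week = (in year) 0.0105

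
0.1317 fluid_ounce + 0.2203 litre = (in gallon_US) 0.05923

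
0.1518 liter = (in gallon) 0.0401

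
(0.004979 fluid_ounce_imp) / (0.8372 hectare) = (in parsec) 5.476e-28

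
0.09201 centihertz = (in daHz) 9.201e-05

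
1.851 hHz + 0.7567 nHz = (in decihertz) 1851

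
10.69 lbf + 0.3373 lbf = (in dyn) 4.905e+06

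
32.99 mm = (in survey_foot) 0.1082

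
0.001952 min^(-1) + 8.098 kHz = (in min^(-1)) 4.859e+05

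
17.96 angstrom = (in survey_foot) 5.892e-09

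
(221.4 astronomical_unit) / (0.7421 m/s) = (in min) 7.439e+11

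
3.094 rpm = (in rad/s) 0.324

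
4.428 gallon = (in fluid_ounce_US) 566.8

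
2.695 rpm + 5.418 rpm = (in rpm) 8.113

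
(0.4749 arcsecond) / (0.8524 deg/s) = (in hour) 4.299e-08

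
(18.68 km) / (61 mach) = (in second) 0.8994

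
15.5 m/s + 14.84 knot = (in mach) 0.06794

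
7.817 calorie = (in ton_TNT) 7.817e-09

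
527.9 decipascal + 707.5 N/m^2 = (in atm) 0.007503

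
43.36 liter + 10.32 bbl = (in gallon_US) 444.9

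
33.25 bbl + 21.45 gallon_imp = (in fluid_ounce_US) 1.82e+05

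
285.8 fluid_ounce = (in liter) 8.452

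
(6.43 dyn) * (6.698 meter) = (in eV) 2.688e+15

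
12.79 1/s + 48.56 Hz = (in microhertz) 6.135e+07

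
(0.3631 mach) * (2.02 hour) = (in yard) 9.832e+05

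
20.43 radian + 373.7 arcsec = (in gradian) 1301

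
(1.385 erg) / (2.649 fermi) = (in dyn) 5.228e+12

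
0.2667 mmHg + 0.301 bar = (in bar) 0.3014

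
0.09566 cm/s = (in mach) 2.809e-06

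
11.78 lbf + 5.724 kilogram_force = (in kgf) 11.07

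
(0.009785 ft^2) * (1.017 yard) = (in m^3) 0.0008454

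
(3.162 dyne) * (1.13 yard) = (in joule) 3.267e-05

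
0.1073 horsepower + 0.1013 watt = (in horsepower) 0.1074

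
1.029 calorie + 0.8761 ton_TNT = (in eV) 2.288e+28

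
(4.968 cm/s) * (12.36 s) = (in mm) 614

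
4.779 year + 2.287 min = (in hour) 4.186e+04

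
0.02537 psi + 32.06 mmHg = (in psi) 0.6453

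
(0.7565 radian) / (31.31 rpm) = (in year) 7.316e-09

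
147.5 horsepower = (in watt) 1.1e+05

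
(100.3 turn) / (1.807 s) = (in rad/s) 348.8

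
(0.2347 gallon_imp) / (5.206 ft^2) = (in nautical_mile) 1.191e-06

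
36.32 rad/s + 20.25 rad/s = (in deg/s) 3241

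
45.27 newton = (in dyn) 4.527e+06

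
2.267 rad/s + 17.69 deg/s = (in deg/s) 147.6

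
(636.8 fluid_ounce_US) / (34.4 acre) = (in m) 1.353e-07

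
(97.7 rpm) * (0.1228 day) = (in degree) 6.22e+06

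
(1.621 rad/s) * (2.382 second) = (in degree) 221.2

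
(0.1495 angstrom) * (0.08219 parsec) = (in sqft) 4.081e+05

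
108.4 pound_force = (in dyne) 4.822e+07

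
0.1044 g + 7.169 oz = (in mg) 2.033e+05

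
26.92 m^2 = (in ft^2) 289.8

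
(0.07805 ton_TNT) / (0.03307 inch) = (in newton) 3.888e+11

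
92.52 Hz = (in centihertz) 9252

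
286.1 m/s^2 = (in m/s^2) 286.1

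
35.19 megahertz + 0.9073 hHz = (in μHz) 3.519e+13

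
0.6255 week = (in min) 6305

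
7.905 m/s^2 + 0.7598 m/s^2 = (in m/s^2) 8.665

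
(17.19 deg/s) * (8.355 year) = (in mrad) 7.905e+10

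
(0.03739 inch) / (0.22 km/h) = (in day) 1.799e-07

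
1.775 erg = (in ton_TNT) 4.242e-17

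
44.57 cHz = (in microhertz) 4.457e+05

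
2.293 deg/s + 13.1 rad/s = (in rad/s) 13.14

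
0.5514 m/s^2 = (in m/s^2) 0.5514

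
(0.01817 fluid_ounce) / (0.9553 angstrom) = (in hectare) 0.5625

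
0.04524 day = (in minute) 65.15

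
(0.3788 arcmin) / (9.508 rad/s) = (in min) 1.932e-07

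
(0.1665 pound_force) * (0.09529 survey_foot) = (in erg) 2.151e+05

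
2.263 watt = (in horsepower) 0.003035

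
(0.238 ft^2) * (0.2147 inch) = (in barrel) 0.0007584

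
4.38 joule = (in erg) 4.38e+07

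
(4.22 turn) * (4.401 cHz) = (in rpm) 11.14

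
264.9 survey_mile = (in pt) 1.208e+09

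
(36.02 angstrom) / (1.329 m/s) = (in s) 2.71e-09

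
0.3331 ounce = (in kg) 0.009443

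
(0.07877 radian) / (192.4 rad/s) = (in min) 6.823e-06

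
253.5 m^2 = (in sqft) 2729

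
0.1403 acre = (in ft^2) 6111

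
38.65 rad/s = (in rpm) 369.1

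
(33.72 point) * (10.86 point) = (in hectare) 4.557e-09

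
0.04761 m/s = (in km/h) 0.1714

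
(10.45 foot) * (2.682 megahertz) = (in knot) 1.661e+07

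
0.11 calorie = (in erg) 4.602e+06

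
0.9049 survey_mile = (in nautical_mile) 0.7863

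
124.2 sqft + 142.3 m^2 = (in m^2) 153.8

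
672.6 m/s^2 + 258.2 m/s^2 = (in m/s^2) 930.8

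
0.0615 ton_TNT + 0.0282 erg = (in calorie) 6.15e+07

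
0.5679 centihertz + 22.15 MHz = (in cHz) 2.215e+09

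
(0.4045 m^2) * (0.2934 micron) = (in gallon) 3.135e-05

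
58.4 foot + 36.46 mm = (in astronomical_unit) 1.192e-10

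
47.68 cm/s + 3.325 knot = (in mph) 4.893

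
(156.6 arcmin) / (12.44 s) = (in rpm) 0.03497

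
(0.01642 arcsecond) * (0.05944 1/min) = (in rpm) 7.531e-10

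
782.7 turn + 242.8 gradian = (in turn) 783.3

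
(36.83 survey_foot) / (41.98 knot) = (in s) 0.5198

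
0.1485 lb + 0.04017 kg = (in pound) 0.2371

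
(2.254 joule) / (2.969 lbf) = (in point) 483.8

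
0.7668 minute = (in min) 0.7668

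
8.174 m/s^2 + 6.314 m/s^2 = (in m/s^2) 14.49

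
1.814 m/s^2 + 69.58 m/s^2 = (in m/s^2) 71.39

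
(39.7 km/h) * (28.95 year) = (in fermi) 1.007e+25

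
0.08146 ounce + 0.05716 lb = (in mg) 2.824e+04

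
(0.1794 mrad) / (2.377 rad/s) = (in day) 8.735e-10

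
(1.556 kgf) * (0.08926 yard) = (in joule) 1.245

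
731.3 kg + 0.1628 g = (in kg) 731.3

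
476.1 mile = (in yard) 8.379e+05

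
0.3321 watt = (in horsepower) 0.0004454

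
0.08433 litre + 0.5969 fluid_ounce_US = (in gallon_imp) 0.02243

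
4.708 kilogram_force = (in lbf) 10.38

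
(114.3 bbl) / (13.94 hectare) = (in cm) 0.01304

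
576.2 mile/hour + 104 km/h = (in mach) 0.8413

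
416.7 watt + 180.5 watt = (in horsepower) 0.8009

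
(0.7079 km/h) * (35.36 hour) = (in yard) 2.737e+04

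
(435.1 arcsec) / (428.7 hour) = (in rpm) 1.305e-08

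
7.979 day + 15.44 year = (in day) 5644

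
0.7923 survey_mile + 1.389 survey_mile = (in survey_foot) 1.152e+04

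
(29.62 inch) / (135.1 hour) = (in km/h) 5.569e-06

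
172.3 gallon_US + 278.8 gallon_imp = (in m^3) 1.92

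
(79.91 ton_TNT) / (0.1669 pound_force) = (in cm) 4.503e+13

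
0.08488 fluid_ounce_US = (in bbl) 1.579e-05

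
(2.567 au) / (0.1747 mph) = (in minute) 8.195e+10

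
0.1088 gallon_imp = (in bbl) 0.003111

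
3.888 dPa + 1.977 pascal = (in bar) 2.366e-05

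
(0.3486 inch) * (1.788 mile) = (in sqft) 274.3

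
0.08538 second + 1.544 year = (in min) 8.115e+05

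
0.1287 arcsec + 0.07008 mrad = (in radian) 7.07e-05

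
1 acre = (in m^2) 4047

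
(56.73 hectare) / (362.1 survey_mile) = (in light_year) 1.029e-16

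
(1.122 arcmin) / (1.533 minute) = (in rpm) 3.388e-05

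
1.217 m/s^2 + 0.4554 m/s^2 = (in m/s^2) 1.672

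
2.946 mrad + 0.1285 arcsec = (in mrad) 2.947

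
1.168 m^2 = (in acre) 0.0002886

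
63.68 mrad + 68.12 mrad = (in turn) 0.02098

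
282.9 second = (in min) 4.715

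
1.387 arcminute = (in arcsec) 83.22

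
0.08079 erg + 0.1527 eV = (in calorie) 1.931e-09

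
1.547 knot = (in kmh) 2.865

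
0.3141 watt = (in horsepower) 0.0004212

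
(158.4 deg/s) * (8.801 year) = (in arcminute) 2.638e+12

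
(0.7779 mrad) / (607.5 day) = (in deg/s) 8.492e-10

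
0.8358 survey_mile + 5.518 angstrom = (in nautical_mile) 0.7263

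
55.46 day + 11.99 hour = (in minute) 8.058e+04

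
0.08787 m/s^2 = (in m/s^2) 0.08787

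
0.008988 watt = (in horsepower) 1.205e-05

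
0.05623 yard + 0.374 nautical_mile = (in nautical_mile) 0.374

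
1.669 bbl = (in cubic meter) 0.2653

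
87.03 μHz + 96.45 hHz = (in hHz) 96.45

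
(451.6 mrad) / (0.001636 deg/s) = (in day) 0.1831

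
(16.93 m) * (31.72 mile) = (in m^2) 8.642e+05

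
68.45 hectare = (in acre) 169.1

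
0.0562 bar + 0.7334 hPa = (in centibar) 5.693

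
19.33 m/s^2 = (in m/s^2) 19.33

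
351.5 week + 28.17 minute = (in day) 2461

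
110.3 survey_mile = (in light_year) 1.876e-11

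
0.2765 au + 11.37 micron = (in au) 0.2765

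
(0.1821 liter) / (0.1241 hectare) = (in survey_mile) 9.118e-11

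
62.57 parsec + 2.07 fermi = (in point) 5.473e+21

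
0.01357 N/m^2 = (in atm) 1.339e-07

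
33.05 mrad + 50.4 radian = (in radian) 50.43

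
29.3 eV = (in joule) 4.694e-18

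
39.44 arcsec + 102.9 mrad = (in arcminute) 354.4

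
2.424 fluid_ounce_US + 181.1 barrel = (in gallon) 7606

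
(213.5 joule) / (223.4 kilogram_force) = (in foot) 0.3197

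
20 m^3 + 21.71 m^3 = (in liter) 4.171e+04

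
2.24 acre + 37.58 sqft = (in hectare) 0.9068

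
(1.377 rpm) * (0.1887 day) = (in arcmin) 8.082e+06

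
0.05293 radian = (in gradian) 3.37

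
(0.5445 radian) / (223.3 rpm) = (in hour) 6.468e-06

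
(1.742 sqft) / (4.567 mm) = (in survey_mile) 0.02202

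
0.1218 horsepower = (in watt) 90.83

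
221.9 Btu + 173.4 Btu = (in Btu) 395.3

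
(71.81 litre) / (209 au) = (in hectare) 2.297e-19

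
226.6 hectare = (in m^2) 2.266e+06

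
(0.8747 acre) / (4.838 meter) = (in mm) 7.317e+05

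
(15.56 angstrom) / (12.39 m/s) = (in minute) 2.093e-12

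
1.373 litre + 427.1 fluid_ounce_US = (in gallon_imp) 3.08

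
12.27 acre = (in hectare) 4.965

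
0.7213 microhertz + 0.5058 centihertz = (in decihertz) 0.05059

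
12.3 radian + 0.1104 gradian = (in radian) 12.3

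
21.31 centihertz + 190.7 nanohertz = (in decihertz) 2.131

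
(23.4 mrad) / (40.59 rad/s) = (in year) 1.828e-11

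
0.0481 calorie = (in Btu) 0.0001907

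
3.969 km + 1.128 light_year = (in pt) 3.025e+19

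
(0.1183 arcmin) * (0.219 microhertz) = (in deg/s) 4.318e-10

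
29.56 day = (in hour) 709.4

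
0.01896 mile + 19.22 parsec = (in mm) 5.931e+20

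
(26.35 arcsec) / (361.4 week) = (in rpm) 5.581e-12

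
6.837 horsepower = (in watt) 5098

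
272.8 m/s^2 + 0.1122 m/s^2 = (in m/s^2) 272.9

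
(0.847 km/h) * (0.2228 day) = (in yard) 4953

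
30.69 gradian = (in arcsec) 9.944e+04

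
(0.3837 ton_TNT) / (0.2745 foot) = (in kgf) 1.957e+09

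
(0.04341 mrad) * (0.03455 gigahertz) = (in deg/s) 8.593e+04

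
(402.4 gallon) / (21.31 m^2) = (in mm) 71.48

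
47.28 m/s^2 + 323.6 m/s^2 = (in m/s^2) 370.9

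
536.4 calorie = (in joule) 2244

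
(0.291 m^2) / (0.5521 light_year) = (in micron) 5.571e-11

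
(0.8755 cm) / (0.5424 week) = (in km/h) 9.608e-08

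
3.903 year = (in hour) 3.419e+04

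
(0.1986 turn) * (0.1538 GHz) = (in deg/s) 1.1e+10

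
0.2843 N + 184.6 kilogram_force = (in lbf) 407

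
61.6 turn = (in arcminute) 1.331e+06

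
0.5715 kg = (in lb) 1.26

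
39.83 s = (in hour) 0.01106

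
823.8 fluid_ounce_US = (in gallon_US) 6.436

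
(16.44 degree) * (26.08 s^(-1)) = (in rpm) 71.46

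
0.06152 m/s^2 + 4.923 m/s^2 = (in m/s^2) 4.985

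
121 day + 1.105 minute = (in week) 17.29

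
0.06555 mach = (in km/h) 80.35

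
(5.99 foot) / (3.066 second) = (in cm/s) 59.55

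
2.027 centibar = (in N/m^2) 2027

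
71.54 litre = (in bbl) 0.45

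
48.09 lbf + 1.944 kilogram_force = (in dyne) 2.33e+07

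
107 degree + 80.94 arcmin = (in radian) 1.891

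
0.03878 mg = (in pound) 8.55e-08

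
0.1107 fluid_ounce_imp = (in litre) 0.003145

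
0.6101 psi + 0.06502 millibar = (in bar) 0.04213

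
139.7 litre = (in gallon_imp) 30.73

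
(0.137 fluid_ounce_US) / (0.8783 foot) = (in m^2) 1.513e-05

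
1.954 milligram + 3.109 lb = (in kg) 1.41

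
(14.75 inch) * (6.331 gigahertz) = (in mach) 6.966e+06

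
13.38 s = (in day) 0.0001549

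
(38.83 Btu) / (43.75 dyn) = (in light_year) 9.898e-09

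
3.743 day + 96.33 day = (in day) 100.1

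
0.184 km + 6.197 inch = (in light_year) 1.947e-14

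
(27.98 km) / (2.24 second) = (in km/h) 4.497e+04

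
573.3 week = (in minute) 5.779e+06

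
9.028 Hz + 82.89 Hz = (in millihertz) 9.192e+04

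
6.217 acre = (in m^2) 2.516e+04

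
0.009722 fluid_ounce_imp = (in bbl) 1.737e-06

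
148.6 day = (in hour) 3566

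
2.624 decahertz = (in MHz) 2.624e-05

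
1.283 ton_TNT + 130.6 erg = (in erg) 5.368e+16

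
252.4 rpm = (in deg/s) 1514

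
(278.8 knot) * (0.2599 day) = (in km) 3221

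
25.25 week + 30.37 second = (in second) 1.527e+07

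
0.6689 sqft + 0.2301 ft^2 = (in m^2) 0.08352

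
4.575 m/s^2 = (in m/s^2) 4.575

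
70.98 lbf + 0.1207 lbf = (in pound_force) 71.1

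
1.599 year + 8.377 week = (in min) 9.249e+05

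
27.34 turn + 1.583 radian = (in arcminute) 5.96e+05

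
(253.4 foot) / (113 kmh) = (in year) 7.803e-08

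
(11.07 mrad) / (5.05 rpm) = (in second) 0.02093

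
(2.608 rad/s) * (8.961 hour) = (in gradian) 5.356e+06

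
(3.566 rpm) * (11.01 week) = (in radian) 2.487e+06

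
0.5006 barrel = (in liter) 79.59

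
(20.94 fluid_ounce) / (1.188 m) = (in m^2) 0.0005213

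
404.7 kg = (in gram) 4.047e+05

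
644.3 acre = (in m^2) 2.607e+06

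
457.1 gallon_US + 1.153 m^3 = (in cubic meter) 2.883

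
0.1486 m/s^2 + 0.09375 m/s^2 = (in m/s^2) 0.2424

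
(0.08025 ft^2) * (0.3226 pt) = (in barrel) 5.337e-06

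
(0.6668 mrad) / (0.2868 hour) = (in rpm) 6.167e-06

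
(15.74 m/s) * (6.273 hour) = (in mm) 3.555e+08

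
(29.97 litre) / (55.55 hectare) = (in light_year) 5.703e-24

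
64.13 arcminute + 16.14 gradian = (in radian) 0.2722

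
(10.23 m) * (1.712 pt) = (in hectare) 6.178e-07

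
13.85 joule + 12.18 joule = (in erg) 2.603e+08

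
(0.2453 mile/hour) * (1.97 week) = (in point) 3.704e+08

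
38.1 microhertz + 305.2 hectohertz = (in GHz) 3.052e-05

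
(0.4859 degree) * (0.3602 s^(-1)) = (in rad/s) 0.003055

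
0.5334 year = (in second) 1.682e+07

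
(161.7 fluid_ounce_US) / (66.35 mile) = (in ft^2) 4.821e-07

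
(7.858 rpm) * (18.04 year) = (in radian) 4.681e+08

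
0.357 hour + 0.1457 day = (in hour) 3.854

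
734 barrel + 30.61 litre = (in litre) 1.167e+05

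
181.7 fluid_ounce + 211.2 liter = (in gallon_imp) 47.64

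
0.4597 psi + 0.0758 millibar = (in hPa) 31.77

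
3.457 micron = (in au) 2.311e-17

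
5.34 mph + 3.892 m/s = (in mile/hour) 14.05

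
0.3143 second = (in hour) 8.731e-05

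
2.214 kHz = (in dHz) 2.214e+04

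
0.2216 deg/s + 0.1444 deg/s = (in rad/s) 0.006388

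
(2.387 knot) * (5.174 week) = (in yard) 4.202e+06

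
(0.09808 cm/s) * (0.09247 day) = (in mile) 0.004869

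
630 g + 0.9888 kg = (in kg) 1.619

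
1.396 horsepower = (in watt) 1041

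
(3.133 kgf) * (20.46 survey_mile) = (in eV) 6.314e+24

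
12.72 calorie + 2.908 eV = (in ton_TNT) 1.272e-08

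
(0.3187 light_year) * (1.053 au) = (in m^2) 4.75e+26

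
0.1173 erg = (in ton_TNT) 2.804e-18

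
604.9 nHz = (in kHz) 6.049e-10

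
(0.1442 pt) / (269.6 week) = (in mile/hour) 6.979e-13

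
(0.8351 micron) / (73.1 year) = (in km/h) 1.304e-15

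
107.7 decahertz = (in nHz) 1.077e+12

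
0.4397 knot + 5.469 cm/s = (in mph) 0.6283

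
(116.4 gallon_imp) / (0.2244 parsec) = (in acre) 1.888e-20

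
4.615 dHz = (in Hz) 0.4615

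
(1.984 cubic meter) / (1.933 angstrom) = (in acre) 2.536e+06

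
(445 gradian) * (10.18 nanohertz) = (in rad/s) 7.116e-08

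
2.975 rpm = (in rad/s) 0.3115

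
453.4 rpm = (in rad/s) 47.48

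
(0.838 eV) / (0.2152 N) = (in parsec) 2.022e-35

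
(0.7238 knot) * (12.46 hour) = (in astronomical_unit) 1.116e-07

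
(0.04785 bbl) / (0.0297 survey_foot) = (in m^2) 0.8404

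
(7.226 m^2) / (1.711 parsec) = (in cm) 1.369e-14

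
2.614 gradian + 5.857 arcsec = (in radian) 0.04109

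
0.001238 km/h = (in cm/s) 0.03439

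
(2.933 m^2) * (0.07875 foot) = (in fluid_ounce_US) 2381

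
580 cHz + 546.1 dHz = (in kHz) 0.06041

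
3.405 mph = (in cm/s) 152.2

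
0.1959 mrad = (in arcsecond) 40.41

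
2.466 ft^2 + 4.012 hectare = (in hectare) 4.012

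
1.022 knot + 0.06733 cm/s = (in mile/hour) 1.178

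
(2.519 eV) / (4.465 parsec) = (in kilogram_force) 2.987e-37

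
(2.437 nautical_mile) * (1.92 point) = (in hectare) 0.0003057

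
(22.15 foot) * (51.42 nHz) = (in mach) 1.02e-09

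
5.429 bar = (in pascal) 5.429e+05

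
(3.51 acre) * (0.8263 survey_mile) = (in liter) 1.889e+10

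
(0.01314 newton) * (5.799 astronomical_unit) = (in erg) 1.14e+17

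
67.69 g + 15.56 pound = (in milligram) 7.126e+06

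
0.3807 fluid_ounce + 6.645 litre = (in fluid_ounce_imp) 234.3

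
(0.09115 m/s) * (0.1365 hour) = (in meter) 44.79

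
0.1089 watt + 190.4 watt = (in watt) 190.5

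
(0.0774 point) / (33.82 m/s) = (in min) 1.346e-08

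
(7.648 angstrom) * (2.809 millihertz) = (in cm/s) 2.148e-10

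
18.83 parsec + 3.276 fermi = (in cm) 5.81e+19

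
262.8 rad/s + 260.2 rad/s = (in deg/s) 2.997e+04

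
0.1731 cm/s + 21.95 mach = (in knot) 1.453e+04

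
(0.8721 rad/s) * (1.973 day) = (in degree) 8.518e+06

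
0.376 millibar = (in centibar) 0.0376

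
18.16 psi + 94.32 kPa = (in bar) 2.195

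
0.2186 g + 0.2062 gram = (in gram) 0.4248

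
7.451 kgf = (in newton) 73.07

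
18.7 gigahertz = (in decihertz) 1.87e+11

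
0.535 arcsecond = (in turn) 4.128e-07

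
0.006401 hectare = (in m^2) 64.01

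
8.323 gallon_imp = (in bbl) 0.238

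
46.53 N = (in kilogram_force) 4.745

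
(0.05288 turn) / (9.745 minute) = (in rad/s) 0.0005682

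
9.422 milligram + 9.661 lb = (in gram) 4382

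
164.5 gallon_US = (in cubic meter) 0.6227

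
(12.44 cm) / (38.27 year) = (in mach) 3.027e-13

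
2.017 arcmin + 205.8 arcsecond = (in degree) 0.09078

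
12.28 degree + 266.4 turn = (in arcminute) 5.755e+06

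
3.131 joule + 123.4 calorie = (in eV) 3.242e+21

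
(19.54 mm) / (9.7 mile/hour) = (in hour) 1.252e-06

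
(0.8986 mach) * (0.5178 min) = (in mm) 9.506e+06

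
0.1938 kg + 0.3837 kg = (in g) 577.5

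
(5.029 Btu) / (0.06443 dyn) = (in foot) 2.702e+10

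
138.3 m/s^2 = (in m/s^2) 138.3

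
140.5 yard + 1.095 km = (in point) 3.468e+06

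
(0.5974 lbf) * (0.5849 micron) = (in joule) 1.554e-06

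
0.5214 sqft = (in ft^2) 0.5214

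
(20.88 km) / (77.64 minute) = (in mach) 0.01316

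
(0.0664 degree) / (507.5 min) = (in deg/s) 2.181e-06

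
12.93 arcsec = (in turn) 9.977e-06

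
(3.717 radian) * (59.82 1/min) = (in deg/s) 212.3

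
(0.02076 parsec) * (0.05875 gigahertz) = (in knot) 7.316e+22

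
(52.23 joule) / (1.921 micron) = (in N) 2.719e+07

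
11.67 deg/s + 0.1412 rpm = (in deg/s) 12.52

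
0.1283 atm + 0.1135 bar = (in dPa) 2.435e+05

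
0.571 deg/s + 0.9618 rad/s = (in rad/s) 0.9718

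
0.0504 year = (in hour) 441.5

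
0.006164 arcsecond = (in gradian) 1.902e-06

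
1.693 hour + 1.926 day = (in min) 2875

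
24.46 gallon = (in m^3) 0.09259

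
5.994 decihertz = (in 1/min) 35.96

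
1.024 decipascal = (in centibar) 0.0001024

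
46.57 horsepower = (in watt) 3.473e+04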